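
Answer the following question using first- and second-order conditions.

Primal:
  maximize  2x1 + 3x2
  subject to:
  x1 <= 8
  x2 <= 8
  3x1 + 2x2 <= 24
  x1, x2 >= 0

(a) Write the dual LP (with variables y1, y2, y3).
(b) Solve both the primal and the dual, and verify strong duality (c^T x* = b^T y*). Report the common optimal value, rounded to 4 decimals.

The standard primal-dual pair for 'max c^T x s.t. A x <= b, x >= 0' is:
  Dual:  min b^T y  s.t.  A^T y >= c,  y >= 0.

So the dual LP is:
  minimize  8y1 + 8y2 + 24y3
  subject to:
    y1 + 3y3 >= 2
    y2 + 2y3 >= 3
    y1, y2, y3 >= 0

Solving the primal: x* = (2.6667, 8).
  primal value c^T x* = 29.3333.
Solving the dual: y* = (0, 1.6667, 0.6667).
  dual value b^T y* = 29.3333.
Strong duality: c^T x* = b^T y*. Confirmed.

29.3333


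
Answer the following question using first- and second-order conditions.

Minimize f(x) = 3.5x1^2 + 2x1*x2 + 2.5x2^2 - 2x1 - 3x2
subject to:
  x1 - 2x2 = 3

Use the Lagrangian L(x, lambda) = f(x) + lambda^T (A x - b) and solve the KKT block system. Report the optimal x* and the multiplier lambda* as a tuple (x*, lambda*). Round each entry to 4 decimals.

Form the Lagrangian:
  L(x, lambda) = (1/2) x^T Q x + c^T x + lambda^T (A x - b)
Stationarity (grad_x L = 0): Q x + c + A^T lambda = 0.
Primal feasibility: A x = b.

This gives the KKT block system:
  [ Q   A^T ] [ x     ]   [-c ]
  [ A    0  ] [ lambda ] = [ b ]

Solving the linear system:
  x*      = (1, -1)
  lambda* = (-3)
  f(x*)   = 5

x* = (1, -1), lambda* = (-3)


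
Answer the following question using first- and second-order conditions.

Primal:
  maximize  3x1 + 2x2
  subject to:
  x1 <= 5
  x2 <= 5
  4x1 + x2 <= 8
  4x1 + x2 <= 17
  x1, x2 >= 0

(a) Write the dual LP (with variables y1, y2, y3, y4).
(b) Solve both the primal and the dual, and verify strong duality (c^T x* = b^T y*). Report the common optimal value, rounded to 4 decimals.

The standard primal-dual pair for 'max c^T x s.t. A x <= b, x >= 0' is:
  Dual:  min b^T y  s.t.  A^T y >= c,  y >= 0.

So the dual LP is:
  minimize  5y1 + 5y2 + 8y3 + 17y4
  subject to:
    y1 + 4y3 + 4y4 >= 3
    y2 + y3 + y4 >= 2
    y1, y2, y3, y4 >= 0

Solving the primal: x* = (0.75, 5).
  primal value c^T x* = 12.25.
Solving the dual: y* = (0, 1.25, 0.75, 0).
  dual value b^T y* = 12.25.
Strong duality: c^T x* = b^T y*. Confirmed.

12.25


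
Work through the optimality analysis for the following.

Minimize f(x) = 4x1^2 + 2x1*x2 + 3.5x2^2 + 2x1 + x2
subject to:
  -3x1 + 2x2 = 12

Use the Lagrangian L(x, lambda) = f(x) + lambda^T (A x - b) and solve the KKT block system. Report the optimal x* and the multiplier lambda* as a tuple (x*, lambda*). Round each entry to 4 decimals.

Form the Lagrangian:
  L(x, lambda) = (1/2) x^T Q x + c^T x + lambda^T (A x - b)
Stationarity (grad_x L = 0): Q x + c + A^T lambda = 0.
Primal feasibility: A x = b.

This gives the KKT block system:
  [ Q   A^T ] [ x     ]   [-c ]
  [ A    0  ] [ lambda ] = [ b ]

Solving the linear system:
  x*      = (-2.6387, 2.042)
  lambda* = (-5.0084)
  f(x*)   = 28.4328

x* = (-2.6387, 2.042), lambda* = (-5.0084)


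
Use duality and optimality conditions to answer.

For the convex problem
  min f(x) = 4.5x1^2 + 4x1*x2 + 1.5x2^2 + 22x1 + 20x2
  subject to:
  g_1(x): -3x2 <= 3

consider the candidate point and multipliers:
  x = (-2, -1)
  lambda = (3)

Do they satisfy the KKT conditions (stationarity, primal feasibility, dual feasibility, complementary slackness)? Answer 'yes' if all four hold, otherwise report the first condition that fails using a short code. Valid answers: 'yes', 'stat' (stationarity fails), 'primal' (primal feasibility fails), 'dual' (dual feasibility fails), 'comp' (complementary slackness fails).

Gradient of f: grad f(x) = Q x + c = (0, 9)
Constraint values g_i(x) = a_i^T x - b_i:
  g_1((-2, -1)) = 0
Stationarity residual: grad f(x) + sum_i lambda_i a_i = (0, 0)
  -> stationarity OK
Primal feasibility (all g_i <= 0): OK
Dual feasibility (all lambda_i >= 0): OK
Complementary slackness (lambda_i * g_i(x) = 0 for all i): OK

Verdict: yes, KKT holds.

yes


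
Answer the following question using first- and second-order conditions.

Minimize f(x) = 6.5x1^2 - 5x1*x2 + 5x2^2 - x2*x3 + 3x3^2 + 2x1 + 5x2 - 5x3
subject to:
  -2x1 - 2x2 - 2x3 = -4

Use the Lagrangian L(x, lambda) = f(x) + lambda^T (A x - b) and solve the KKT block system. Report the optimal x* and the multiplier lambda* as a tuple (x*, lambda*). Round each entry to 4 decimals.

Form the Lagrangian:
  L(x, lambda) = (1/2) x^T Q x + c^T x + lambda^T (A x - b)
Stationarity (grad_x L = 0): Q x + c + A^T lambda = 0.
Primal feasibility: A x = b.

This gives the KKT block system:
  [ Q   A^T ] [ x     ]   [-c ]
  [ A    0  ] [ lambda ] = [ b ]

Solving the linear system:
  x*      = (0.2426, 0.1953, 1.5621)
  lambda* = (2.0888)
  f(x*)   = 1.003

x* = (0.2426, 0.1953, 1.5621), lambda* = (2.0888)


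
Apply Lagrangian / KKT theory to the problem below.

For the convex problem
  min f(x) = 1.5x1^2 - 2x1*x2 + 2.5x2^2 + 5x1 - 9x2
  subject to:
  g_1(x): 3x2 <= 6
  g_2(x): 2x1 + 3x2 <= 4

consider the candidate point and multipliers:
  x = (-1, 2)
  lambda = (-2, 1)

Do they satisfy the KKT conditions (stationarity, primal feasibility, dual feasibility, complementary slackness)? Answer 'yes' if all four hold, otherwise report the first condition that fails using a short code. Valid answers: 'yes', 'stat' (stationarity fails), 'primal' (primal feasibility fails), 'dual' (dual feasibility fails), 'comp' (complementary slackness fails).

Gradient of f: grad f(x) = Q x + c = (-2, 3)
Constraint values g_i(x) = a_i^T x - b_i:
  g_1((-1, 2)) = 0
  g_2((-1, 2)) = 0
Stationarity residual: grad f(x) + sum_i lambda_i a_i = (0, 0)
  -> stationarity OK
Primal feasibility (all g_i <= 0): OK
Dual feasibility (all lambda_i >= 0): FAILS
Complementary slackness (lambda_i * g_i(x) = 0 for all i): OK

Verdict: the first failing condition is dual_feasibility -> dual.

dual


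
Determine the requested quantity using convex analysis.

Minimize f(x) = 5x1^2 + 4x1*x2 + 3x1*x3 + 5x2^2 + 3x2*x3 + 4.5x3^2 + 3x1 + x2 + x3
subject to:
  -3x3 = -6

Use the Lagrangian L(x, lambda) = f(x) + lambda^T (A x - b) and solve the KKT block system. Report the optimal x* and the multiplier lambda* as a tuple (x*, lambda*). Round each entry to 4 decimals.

Form the Lagrangian:
  L(x, lambda) = (1/2) x^T Q x + c^T x + lambda^T (A x - b)
Stationarity (grad_x L = 0): Q x + c + A^T lambda = 0.
Primal feasibility: A x = b.

This gives the KKT block system:
  [ Q   A^T ] [ x     ]   [-c ]
  [ A    0  ] [ lambda ] = [ b ]

Solving the linear system:
  x*      = (-0.7381, -0.4048, 2)
  lambda* = (5.1905)
  f(x*)   = 15.2619

x* = (-0.7381, -0.4048, 2), lambda* = (5.1905)


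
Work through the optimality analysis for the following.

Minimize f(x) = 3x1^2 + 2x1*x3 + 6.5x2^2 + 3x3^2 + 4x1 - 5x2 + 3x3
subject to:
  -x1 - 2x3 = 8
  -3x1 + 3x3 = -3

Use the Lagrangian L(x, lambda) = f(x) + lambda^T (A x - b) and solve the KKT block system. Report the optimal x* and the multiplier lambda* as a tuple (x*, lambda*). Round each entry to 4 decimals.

Form the Lagrangian:
  L(x, lambda) = (1/2) x^T Q x + c^T x + lambda^T (A x - b)
Stationarity (grad_x L = 0): Q x + c + A^T lambda = 0.
Primal feasibility: A x = b.

This gives the KKT block system:
  [ Q   A^T ] [ x     ]   [-c ]
  [ A    0  ] [ lambda ] = [ b ]

Solving the linear system:
  x*      = (-2, 0.3846, -3)
  lambda* = (-11, -1)
  f(x*)   = 33.0385

x* = (-2, 0.3846, -3), lambda* = (-11, -1)


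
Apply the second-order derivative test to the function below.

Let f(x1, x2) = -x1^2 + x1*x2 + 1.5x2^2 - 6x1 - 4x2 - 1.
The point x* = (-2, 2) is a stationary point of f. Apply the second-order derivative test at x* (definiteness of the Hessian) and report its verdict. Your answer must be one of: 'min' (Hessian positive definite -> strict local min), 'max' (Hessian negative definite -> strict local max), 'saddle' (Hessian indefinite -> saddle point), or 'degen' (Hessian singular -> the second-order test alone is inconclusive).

Compute the Hessian H = grad^2 f:
  H = [[-2, 1], [1, 3]]
Verify stationarity: grad f(x*) = H x* + g = (0, 0).
Eigenvalues of H: -2.1926, 3.1926.
Eigenvalues have mixed signs, so H is indefinite -> x* is a saddle point.

saddle


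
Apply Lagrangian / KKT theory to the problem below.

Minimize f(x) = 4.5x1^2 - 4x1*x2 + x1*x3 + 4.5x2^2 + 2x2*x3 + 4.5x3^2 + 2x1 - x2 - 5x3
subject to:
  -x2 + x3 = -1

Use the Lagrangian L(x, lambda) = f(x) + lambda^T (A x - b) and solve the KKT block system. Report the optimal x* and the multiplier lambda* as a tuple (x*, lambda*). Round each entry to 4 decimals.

Form the Lagrangian:
  L(x, lambda) = (1/2) x^T Q x + c^T x + lambda^T (A x - b)
Stationarity (grad_x L = 0): Q x + c + A^T lambda = 0.
Primal feasibility: A x = b.

This gives the KKT block system:
  [ Q   A^T ] [ x     ]   [-c ]
  [ A    0  ] [ lambda ] = [ b ]

Solving the linear system:
  x*      = (0.1534, 0.7937, -0.2063)
  lambda* = (5.1164)
  f(x*)   = 2.8307

x* = (0.1534, 0.7937, -0.2063), lambda* = (5.1164)


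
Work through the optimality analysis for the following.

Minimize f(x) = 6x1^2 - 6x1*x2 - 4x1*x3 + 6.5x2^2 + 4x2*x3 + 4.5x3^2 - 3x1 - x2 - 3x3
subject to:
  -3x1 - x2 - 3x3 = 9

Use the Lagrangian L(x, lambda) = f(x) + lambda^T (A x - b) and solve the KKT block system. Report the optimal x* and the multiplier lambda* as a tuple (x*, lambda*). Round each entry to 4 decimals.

Form the Lagrangian:
  L(x, lambda) = (1/2) x^T Q x + c^T x + lambda^T (A x - b)
Stationarity (grad_x L = 0): Q x + c + A^T lambda = 0.
Primal feasibility: A x = b.

This gives the KKT block system:
  [ Q   A^T ] [ x     ]   [-c ]
  [ A    0  ] [ lambda ] = [ b ]

Solving the linear system:
  x*      = (-1.4331, -0.4519, -1.4163)
  lambda* = (-3.9404)
  f(x*)   = 22.2319

x* = (-1.4331, -0.4519, -1.4163), lambda* = (-3.9404)


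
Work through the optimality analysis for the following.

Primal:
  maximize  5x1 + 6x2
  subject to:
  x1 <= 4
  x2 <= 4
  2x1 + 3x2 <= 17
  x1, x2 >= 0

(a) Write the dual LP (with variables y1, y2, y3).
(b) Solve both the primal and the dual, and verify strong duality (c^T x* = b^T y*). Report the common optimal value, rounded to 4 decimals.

The standard primal-dual pair for 'max c^T x s.t. A x <= b, x >= 0' is:
  Dual:  min b^T y  s.t.  A^T y >= c,  y >= 0.

So the dual LP is:
  minimize  4y1 + 4y2 + 17y3
  subject to:
    y1 + 2y3 >= 5
    y2 + 3y3 >= 6
    y1, y2, y3 >= 0

Solving the primal: x* = (4, 3).
  primal value c^T x* = 38.
Solving the dual: y* = (1, 0, 2).
  dual value b^T y* = 38.
Strong duality: c^T x* = b^T y*. Confirmed.

38


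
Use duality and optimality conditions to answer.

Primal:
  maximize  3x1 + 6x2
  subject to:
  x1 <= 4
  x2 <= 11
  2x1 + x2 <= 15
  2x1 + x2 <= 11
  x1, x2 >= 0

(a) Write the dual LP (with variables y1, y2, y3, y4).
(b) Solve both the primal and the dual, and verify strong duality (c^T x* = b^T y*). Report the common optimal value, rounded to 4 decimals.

The standard primal-dual pair for 'max c^T x s.t. A x <= b, x >= 0' is:
  Dual:  min b^T y  s.t.  A^T y >= c,  y >= 0.

So the dual LP is:
  minimize  4y1 + 11y2 + 15y3 + 11y4
  subject to:
    y1 + 2y3 + 2y4 >= 3
    y2 + y3 + y4 >= 6
    y1, y2, y3, y4 >= 0

Solving the primal: x* = (0, 11).
  primal value c^T x* = 66.
Solving the dual: y* = (0, 0, 0, 6).
  dual value b^T y* = 66.
Strong duality: c^T x* = b^T y*. Confirmed.

66


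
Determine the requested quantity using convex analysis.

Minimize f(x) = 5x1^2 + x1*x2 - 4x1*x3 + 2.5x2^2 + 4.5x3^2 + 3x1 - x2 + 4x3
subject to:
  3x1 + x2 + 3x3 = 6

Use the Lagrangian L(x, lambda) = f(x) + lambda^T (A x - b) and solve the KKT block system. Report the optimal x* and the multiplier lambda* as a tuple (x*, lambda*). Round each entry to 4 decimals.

Form the Lagrangian:
  L(x, lambda) = (1/2) x^T Q x + c^T x + lambda^T (A x - b)
Stationarity (grad_x L = 0): Q x + c + A^T lambda = 0.
Primal feasibility: A x = b.

This gives the KKT block system:
  [ Q   A^T ] [ x     ]   [-c ]
  [ A    0  ] [ lambda ] = [ b ]

Solving the linear system:
  x*      = (0.8802, 0.6065, 0.9176)
  lambda* = (-2.9126)
  f(x*)   = 11.5903

x* = (0.8802, 0.6065, 0.9176), lambda* = (-2.9126)


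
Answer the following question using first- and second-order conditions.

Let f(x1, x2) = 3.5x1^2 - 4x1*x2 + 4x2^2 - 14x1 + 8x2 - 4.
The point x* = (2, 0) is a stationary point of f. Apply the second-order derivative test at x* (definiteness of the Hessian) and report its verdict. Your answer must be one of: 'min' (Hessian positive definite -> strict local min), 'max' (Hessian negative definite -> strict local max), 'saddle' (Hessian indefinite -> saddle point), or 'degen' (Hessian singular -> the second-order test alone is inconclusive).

Compute the Hessian H = grad^2 f:
  H = [[7, -4], [-4, 8]]
Verify stationarity: grad f(x*) = H x* + g = (0, 0).
Eigenvalues of H: 3.4689, 11.5311.
Both eigenvalues > 0, so H is positive definite -> x* is a strict local min.

min


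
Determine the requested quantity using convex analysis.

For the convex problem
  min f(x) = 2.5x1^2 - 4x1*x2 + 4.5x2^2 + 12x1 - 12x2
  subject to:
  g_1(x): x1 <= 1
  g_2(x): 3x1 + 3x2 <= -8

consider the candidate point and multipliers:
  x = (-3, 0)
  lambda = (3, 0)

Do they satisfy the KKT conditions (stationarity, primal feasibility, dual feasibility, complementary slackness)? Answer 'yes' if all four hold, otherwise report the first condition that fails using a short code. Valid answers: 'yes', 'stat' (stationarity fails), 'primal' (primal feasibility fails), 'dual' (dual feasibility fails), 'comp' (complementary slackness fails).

Gradient of f: grad f(x) = Q x + c = (-3, 0)
Constraint values g_i(x) = a_i^T x - b_i:
  g_1((-3, 0)) = -4
  g_2((-3, 0)) = -1
Stationarity residual: grad f(x) + sum_i lambda_i a_i = (0, 0)
  -> stationarity OK
Primal feasibility (all g_i <= 0): OK
Dual feasibility (all lambda_i >= 0): OK
Complementary slackness (lambda_i * g_i(x) = 0 for all i): FAILS

Verdict: the first failing condition is complementary_slackness -> comp.

comp


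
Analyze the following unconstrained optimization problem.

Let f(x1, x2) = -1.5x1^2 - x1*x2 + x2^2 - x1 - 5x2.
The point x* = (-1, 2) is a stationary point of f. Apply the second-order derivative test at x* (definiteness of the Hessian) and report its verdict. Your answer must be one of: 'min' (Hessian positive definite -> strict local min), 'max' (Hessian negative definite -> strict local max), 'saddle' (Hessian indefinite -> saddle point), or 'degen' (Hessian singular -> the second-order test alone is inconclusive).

Compute the Hessian H = grad^2 f:
  H = [[-3, -1], [-1, 2]]
Verify stationarity: grad f(x*) = H x* + g = (0, 0).
Eigenvalues of H: -3.1926, 2.1926.
Eigenvalues have mixed signs, so H is indefinite -> x* is a saddle point.

saddle


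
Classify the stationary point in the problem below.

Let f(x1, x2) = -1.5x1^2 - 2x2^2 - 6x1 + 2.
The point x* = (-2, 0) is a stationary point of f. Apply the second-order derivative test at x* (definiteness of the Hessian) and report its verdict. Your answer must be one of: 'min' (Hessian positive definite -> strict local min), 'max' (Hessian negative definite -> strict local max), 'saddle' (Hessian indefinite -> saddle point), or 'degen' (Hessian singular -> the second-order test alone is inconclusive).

Compute the Hessian H = grad^2 f:
  H = [[-3, 0], [0, -4]]
Verify stationarity: grad f(x*) = H x* + g = (0, 0).
Eigenvalues of H: -4, -3.
Both eigenvalues < 0, so H is negative definite -> x* is a strict local max.

max


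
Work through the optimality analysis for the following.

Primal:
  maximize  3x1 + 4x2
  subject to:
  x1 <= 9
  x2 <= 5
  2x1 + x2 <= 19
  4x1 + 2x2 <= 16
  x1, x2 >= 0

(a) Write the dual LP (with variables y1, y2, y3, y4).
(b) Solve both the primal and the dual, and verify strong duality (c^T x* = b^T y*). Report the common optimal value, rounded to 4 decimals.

The standard primal-dual pair for 'max c^T x s.t. A x <= b, x >= 0' is:
  Dual:  min b^T y  s.t.  A^T y >= c,  y >= 0.

So the dual LP is:
  minimize  9y1 + 5y2 + 19y3 + 16y4
  subject to:
    y1 + 2y3 + 4y4 >= 3
    y2 + y3 + 2y4 >= 4
    y1, y2, y3, y4 >= 0

Solving the primal: x* = (1.5, 5).
  primal value c^T x* = 24.5.
Solving the dual: y* = (0, 2.5, 0, 0.75).
  dual value b^T y* = 24.5.
Strong duality: c^T x* = b^T y*. Confirmed.

24.5


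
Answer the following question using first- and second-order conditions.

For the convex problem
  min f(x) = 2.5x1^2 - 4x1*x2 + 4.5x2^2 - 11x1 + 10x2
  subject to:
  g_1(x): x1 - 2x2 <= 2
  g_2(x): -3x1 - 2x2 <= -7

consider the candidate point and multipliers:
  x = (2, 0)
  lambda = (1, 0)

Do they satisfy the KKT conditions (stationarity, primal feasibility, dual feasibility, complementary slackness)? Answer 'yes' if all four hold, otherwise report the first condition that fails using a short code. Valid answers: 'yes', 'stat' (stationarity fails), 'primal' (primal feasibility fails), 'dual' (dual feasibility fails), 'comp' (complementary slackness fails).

Gradient of f: grad f(x) = Q x + c = (-1, 2)
Constraint values g_i(x) = a_i^T x - b_i:
  g_1((2, 0)) = 0
  g_2((2, 0)) = 1
Stationarity residual: grad f(x) + sum_i lambda_i a_i = (0, 0)
  -> stationarity OK
Primal feasibility (all g_i <= 0): FAILS
Dual feasibility (all lambda_i >= 0): OK
Complementary slackness (lambda_i * g_i(x) = 0 for all i): OK

Verdict: the first failing condition is primal_feasibility -> primal.

primal


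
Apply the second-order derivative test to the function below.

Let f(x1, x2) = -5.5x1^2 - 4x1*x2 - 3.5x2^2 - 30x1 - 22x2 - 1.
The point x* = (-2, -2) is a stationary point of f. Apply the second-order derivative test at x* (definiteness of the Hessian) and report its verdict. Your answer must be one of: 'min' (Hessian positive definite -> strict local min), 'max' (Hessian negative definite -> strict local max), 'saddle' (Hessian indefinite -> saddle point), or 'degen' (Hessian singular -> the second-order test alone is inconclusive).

Compute the Hessian H = grad^2 f:
  H = [[-11, -4], [-4, -7]]
Verify stationarity: grad f(x*) = H x* + g = (0, 0).
Eigenvalues of H: -13.4721, -4.5279.
Both eigenvalues < 0, so H is negative definite -> x* is a strict local max.

max


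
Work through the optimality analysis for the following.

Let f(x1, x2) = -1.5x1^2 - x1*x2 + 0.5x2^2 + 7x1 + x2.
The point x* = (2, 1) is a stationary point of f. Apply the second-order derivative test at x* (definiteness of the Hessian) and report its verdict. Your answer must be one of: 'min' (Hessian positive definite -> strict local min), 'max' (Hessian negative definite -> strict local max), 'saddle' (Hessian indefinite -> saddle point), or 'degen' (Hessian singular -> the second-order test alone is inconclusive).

Compute the Hessian H = grad^2 f:
  H = [[-3, -1], [-1, 1]]
Verify stationarity: grad f(x*) = H x* + g = (0, 0).
Eigenvalues of H: -3.2361, 1.2361.
Eigenvalues have mixed signs, so H is indefinite -> x* is a saddle point.

saddle


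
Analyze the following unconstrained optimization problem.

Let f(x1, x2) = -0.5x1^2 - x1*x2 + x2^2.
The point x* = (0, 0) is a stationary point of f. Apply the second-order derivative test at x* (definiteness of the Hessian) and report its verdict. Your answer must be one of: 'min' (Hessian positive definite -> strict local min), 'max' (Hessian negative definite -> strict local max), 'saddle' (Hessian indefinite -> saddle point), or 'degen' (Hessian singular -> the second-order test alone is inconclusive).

Compute the Hessian H = grad^2 f:
  H = [[-1, -1], [-1, 2]]
Verify stationarity: grad f(x*) = H x* + g = (0, 0).
Eigenvalues of H: -1.3028, 2.3028.
Eigenvalues have mixed signs, so H is indefinite -> x* is a saddle point.

saddle


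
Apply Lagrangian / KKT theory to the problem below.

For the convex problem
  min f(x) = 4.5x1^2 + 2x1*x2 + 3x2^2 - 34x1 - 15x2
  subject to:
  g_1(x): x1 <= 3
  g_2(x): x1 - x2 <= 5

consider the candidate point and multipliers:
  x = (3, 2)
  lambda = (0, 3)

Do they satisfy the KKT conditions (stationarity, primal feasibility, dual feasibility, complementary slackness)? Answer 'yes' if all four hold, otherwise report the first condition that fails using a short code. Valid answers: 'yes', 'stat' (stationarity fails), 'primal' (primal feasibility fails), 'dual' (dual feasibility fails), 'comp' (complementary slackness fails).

Gradient of f: grad f(x) = Q x + c = (-3, 3)
Constraint values g_i(x) = a_i^T x - b_i:
  g_1((3, 2)) = 0
  g_2((3, 2)) = -4
Stationarity residual: grad f(x) + sum_i lambda_i a_i = (0, 0)
  -> stationarity OK
Primal feasibility (all g_i <= 0): OK
Dual feasibility (all lambda_i >= 0): OK
Complementary slackness (lambda_i * g_i(x) = 0 for all i): FAILS

Verdict: the first failing condition is complementary_slackness -> comp.

comp


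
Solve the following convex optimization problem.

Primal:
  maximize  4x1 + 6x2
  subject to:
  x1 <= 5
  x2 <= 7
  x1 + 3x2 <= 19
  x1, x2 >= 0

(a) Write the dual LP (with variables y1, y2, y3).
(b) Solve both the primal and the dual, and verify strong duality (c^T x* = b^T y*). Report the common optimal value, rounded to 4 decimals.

The standard primal-dual pair for 'max c^T x s.t. A x <= b, x >= 0' is:
  Dual:  min b^T y  s.t.  A^T y >= c,  y >= 0.

So the dual LP is:
  minimize  5y1 + 7y2 + 19y3
  subject to:
    y1 + y3 >= 4
    y2 + 3y3 >= 6
    y1, y2, y3 >= 0

Solving the primal: x* = (5, 4.6667).
  primal value c^T x* = 48.
Solving the dual: y* = (2, 0, 2).
  dual value b^T y* = 48.
Strong duality: c^T x* = b^T y*. Confirmed.

48


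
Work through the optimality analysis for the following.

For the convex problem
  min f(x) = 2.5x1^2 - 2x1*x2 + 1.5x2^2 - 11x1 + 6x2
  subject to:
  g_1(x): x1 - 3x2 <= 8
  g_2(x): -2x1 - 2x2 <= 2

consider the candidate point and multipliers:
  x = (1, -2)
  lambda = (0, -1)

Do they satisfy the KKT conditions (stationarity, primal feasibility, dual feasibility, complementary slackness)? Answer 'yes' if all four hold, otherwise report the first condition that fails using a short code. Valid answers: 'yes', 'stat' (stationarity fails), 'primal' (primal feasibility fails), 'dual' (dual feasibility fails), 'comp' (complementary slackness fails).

Gradient of f: grad f(x) = Q x + c = (-2, -2)
Constraint values g_i(x) = a_i^T x - b_i:
  g_1((1, -2)) = -1
  g_2((1, -2)) = 0
Stationarity residual: grad f(x) + sum_i lambda_i a_i = (0, 0)
  -> stationarity OK
Primal feasibility (all g_i <= 0): OK
Dual feasibility (all lambda_i >= 0): FAILS
Complementary slackness (lambda_i * g_i(x) = 0 for all i): OK

Verdict: the first failing condition is dual_feasibility -> dual.

dual


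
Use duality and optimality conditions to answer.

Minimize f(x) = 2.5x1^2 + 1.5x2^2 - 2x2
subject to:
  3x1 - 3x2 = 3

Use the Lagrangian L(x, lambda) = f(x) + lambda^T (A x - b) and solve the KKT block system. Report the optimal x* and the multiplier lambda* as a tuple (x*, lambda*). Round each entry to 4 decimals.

Form the Lagrangian:
  L(x, lambda) = (1/2) x^T Q x + c^T x + lambda^T (A x - b)
Stationarity (grad_x L = 0): Q x + c + A^T lambda = 0.
Primal feasibility: A x = b.

This gives the KKT block system:
  [ Q   A^T ] [ x     ]   [-c ]
  [ A    0  ] [ lambda ] = [ b ]

Solving the linear system:
  x*      = (0.625, -0.375)
  lambda* = (-1.0417)
  f(x*)   = 1.9375

x* = (0.625, -0.375), lambda* = (-1.0417)


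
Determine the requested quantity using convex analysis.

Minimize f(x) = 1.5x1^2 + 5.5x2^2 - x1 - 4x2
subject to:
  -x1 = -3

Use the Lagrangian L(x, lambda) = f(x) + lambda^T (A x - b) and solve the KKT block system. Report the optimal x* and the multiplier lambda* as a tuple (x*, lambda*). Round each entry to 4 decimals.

Form the Lagrangian:
  L(x, lambda) = (1/2) x^T Q x + c^T x + lambda^T (A x - b)
Stationarity (grad_x L = 0): Q x + c + A^T lambda = 0.
Primal feasibility: A x = b.

This gives the KKT block system:
  [ Q   A^T ] [ x     ]   [-c ]
  [ A    0  ] [ lambda ] = [ b ]

Solving the linear system:
  x*      = (3, 0.3636)
  lambda* = (8)
  f(x*)   = 9.7727

x* = (3, 0.3636), lambda* = (8)


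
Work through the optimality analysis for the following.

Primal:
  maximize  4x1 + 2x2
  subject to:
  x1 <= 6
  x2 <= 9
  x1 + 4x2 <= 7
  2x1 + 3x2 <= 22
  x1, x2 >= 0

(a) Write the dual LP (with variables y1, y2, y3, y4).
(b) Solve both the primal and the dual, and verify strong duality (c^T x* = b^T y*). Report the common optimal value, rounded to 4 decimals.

The standard primal-dual pair for 'max c^T x s.t. A x <= b, x >= 0' is:
  Dual:  min b^T y  s.t.  A^T y >= c,  y >= 0.

So the dual LP is:
  minimize  6y1 + 9y2 + 7y3 + 22y4
  subject to:
    y1 + y3 + 2y4 >= 4
    y2 + 4y3 + 3y4 >= 2
    y1, y2, y3, y4 >= 0

Solving the primal: x* = (6, 0.25).
  primal value c^T x* = 24.5.
Solving the dual: y* = (3.5, 0, 0.5, 0).
  dual value b^T y* = 24.5.
Strong duality: c^T x* = b^T y*. Confirmed.

24.5


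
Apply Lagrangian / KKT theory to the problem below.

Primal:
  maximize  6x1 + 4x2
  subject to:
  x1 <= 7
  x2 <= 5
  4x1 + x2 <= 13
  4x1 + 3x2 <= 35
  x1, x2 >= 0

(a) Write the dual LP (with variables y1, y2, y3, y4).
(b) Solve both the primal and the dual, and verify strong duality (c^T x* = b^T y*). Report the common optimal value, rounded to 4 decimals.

The standard primal-dual pair for 'max c^T x s.t. A x <= b, x >= 0' is:
  Dual:  min b^T y  s.t.  A^T y >= c,  y >= 0.

So the dual LP is:
  minimize  7y1 + 5y2 + 13y3 + 35y4
  subject to:
    y1 + 4y3 + 4y4 >= 6
    y2 + y3 + 3y4 >= 4
    y1, y2, y3, y4 >= 0

Solving the primal: x* = (2, 5).
  primal value c^T x* = 32.
Solving the dual: y* = (0, 2.5, 1.5, 0).
  dual value b^T y* = 32.
Strong duality: c^T x* = b^T y*. Confirmed.

32


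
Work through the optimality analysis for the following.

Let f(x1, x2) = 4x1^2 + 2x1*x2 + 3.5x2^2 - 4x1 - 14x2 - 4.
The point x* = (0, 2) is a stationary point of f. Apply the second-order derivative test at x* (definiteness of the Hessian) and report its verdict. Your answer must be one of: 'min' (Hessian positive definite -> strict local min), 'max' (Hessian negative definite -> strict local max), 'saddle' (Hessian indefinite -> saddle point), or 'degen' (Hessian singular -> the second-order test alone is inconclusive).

Compute the Hessian H = grad^2 f:
  H = [[8, 2], [2, 7]]
Verify stationarity: grad f(x*) = H x* + g = (0, 0).
Eigenvalues of H: 5.4384, 9.5616.
Both eigenvalues > 0, so H is positive definite -> x* is a strict local min.

min


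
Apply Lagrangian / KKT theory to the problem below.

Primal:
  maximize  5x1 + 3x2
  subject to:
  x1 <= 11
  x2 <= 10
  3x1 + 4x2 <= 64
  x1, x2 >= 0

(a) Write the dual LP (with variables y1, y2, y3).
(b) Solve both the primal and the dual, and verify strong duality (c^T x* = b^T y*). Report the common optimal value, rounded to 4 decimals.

The standard primal-dual pair for 'max c^T x s.t. A x <= b, x >= 0' is:
  Dual:  min b^T y  s.t.  A^T y >= c,  y >= 0.

So the dual LP is:
  minimize  11y1 + 10y2 + 64y3
  subject to:
    y1 + 3y3 >= 5
    y2 + 4y3 >= 3
    y1, y2, y3 >= 0

Solving the primal: x* = (11, 7.75).
  primal value c^T x* = 78.25.
Solving the dual: y* = (2.75, 0, 0.75).
  dual value b^T y* = 78.25.
Strong duality: c^T x* = b^T y*. Confirmed.

78.25


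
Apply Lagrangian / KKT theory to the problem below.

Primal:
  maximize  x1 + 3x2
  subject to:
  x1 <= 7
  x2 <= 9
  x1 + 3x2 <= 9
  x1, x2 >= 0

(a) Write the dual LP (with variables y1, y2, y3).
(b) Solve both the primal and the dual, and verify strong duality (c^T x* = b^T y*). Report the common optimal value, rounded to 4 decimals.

The standard primal-dual pair for 'max c^T x s.t. A x <= b, x >= 0' is:
  Dual:  min b^T y  s.t.  A^T y >= c,  y >= 0.

So the dual LP is:
  minimize  7y1 + 9y2 + 9y3
  subject to:
    y1 + y3 >= 1
    y2 + 3y3 >= 3
    y1, y2, y3 >= 0

Solving the primal: x* = (0, 3).
  primal value c^T x* = 9.
Solving the dual: y* = (0, 0, 1).
  dual value b^T y* = 9.
Strong duality: c^T x* = b^T y*. Confirmed.

9


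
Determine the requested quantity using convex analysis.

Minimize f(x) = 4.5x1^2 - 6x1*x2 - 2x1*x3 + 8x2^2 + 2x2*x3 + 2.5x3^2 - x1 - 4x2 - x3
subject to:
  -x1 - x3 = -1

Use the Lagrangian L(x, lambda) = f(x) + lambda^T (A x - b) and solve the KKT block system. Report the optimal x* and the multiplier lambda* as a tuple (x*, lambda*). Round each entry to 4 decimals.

Form the Lagrangian:
  L(x, lambda) = (1/2) x^T Q x + c^T x + lambda^T (A x - b)
Stationarity (grad_x L = 0): Q x + c + A^T lambda = 0.
Primal feasibility: A x = b.

This gives the KKT block system:
  [ Q   A^T ] [ x     ]   [-c ]
  [ A    0  ] [ lambda ] = [ b ]

Solving the linear system:
  x*      = (0.5714, 0.4107, 0.4286)
  lambda* = (0.8214)
  f(x*)   = -0.9107

x* = (0.5714, 0.4107, 0.4286), lambda* = (0.8214)


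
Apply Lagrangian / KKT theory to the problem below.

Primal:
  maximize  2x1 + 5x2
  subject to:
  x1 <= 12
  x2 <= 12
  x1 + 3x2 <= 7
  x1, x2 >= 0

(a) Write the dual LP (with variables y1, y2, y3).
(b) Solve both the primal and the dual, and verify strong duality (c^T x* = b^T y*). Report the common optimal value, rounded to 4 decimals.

The standard primal-dual pair for 'max c^T x s.t. A x <= b, x >= 0' is:
  Dual:  min b^T y  s.t.  A^T y >= c,  y >= 0.

So the dual LP is:
  minimize  12y1 + 12y2 + 7y3
  subject to:
    y1 + y3 >= 2
    y2 + 3y3 >= 5
    y1, y2, y3 >= 0

Solving the primal: x* = (7, 0).
  primal value c^T x* = 14.
Solving the dual: y* = (0, 0, 2).
  dual value b^T y* = 14.
Strong duality: c^T x* = b^T y*. Confirmed.

14


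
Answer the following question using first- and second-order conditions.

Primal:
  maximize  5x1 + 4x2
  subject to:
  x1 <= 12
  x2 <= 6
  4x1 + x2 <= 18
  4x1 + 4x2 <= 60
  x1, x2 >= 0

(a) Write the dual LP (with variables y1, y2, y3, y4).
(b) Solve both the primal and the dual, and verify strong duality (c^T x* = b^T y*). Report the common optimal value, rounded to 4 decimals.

The standard primal-dual pair for 'max c^T x s.t. A x <= b, x >= 0' is:
  Dual:  min b^T y  s.t.  A^T y >= c,  y >= 0.

So the dual LP is:
  minimize  12y1 + 6y2 + 18y3 + 60y4
  subject to:
    y1 + 4y3 + 4y4 >= 5
    y2 + y3 + 4y4 >= 4
    y1, y2, y3, y4 >= 0

Solving the primal: x* = (3, 6).
  primal value c^T x* = 39.
Solving the dual: y* = (0, 2.75, 1.25, 0).
  dual value b^T y* = 39.
Strong duality: c^T x* = b^T y*. Confirmed.

39


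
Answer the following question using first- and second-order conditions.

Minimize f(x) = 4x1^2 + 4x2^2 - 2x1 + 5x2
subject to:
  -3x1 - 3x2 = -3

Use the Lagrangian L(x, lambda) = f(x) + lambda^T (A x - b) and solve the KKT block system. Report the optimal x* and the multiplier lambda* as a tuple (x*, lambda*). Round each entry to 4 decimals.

Form the Lagrangian:
  L(x, lambda) = (1/2) x^T Q x + c^T x + lambda^T (A x - b)
Stationarity (grad_x L = 0): Q x + c + A^T lambda = 0.
Primal feasibility: A x = b.

This gives the KKT block system:
  [ Q   A^T ] [ x     ]   [-c ]
  [ A    0  ] [ lambda ] = [ b ]

Solving the linear system:
  x*      = (0.9375, 0.0625)
  lambda* = (1.8333)
  f(x*)   = 1.9688

x* = (0.9375, 0.0625), lambda* = (1.8333)


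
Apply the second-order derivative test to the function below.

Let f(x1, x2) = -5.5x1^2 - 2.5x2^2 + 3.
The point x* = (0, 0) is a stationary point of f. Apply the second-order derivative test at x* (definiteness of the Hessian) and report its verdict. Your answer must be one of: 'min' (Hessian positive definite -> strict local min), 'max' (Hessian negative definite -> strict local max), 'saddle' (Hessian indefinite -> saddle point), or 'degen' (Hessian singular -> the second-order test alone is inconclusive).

Compute the Hessian H = grad^2 f:
  H = [[-11, 0], [0, -5]]
Verify stationarity: grad f(x*) = H x* + g = (0, 0).
Eigenvalues of H: -11, -5.
Both eigenvalues < 0, so H is negative definite -> x* is a strict local max.

max


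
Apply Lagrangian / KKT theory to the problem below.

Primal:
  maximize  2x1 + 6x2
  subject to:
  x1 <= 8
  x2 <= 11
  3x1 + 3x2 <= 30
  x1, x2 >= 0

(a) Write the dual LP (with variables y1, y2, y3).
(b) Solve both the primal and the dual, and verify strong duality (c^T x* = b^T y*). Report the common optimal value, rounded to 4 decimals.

The standard primal-dual pair for 'max c^T x s.t. A x <= b, x >= 0' is:
  Dual:  min b^T y  s.t.  A^T y >= c,  y >= 0.

So the dual LP is:
  minimize  8y1 + 11y2 + 30y3
  subject to:
    y1 + 3y3 >= 2
    y2 + 3y3 >= 6
    y1, y2, y3 >= 0

Solving the primal: x* = (0, 10).
  primal value c^T x* = 60.
Solving the dual: y* = (0, 0, 2).
  dual value b^T y* = 60.
Strong duality: c^T x* = b^T y*. Confirmed.

60


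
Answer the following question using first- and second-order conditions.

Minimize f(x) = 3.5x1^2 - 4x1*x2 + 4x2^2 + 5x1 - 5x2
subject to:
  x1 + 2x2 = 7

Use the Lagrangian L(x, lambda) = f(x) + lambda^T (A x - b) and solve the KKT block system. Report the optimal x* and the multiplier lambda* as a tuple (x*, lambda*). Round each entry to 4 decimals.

Form the Lagrangian:
  L(x, lambda) = (1/2) x^T Q x + c^T x + lambda^T (A x - b)
Stationarity (grad_x L = 0): Q x + c + A^T lambda = 0.
Primal feasibility: A x = b.

This gives the KKT block system:
  [ Q   A^T ] [ x     ]   [-c ]
  [ A    0  ] [ lambda ] = [ b ]

Solving the linear system:
  x*      = (1.5769, 2.7115)
  lambda* = (-5.1923)
  f(x*)   = 15.3365

x* = (1.5769, 2.7115), lambda* = (-5.1923)


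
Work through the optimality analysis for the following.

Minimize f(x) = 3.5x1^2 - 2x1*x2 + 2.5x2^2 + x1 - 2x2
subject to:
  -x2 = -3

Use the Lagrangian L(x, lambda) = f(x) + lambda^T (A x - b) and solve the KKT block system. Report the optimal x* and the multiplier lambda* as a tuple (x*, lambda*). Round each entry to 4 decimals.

Form the Lagrangian:
  L(x, lambda) = (1/2) x^T Q x + c^T x + lambda^T (A x - b)
Stationarity (grad_x L = 0): Q x + c + A^T lambda = 0.
Primal feasibility: A x = b.

This gives the KKT block system:
  [ Q   A^T ] [ x     ]   [-c ]
  [ A    0  ] [ lambda ] = [ b ]

Solving the linear system:
  x*      = (0.7143, 3)
  lambda* = (11.5714)
  f(x*)   = 14.7143

x* = (0.7143, 3), lambda* = (11.5714)


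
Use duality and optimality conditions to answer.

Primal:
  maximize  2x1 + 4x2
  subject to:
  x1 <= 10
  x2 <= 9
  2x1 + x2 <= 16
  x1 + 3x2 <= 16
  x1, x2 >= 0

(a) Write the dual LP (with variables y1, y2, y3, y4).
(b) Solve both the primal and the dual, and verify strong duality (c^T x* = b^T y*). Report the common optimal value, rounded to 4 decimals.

The standard primal-dual pair for 'max c^T x s.t. A x <= b, x >= 0' is:
  Dual:  min b^T y  s.t.  A^T y >= c,  y >= 0.

So the dual LP is:
  minimize  10y1 + 9y2 + 16y3 + 16y4
  subject to:
    y1 + 2y3 + y4 >= 2
    y2 + y3 + 3y4 >= 4
    y1, y2, y3, y4 >= 0

Solving the primal: x* = (6.4, 3.2).
  primal value c^T x* = 25.6.
Solving the dual: y* = (0, 0, 0.4, 1.2).
  dual value b^T y* = 25.6.
Strong duality: c^T x* = b^T y*. Confirmed.

25.6


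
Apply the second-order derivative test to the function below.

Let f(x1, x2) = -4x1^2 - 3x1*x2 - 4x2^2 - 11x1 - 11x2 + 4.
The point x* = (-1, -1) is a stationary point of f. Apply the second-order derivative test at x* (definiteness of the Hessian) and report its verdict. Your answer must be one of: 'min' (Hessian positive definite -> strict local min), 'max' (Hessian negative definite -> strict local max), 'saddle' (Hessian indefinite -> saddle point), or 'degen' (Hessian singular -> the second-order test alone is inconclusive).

Compute the Hessian H = grad^2 f:
  H = [[-8, -3], [-3, -8]]
Verify stationarity: grad f(x*) = H x* + g = (0, 0).
Eigenvalues of H: -11, -5.
Both eigenvalues < 0, so H is negative definite -> x* is a strict local max.

max


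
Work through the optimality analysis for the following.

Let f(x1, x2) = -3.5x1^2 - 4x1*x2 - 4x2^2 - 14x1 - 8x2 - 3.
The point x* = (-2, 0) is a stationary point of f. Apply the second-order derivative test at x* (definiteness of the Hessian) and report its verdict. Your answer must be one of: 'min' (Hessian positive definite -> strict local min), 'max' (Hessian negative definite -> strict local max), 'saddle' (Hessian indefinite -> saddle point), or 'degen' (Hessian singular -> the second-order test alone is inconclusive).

Compute the Hessian H = grad^2 f:
  H = [[-7, -4], [-4, -8]]
Verify stationarity: grad f(x*) = H x* + g = (0, 0).
Eigenvalues of H: -11.5311, -3.4689.
Both eigenvalues < 0, so H is negative definite -> x* is a strict local max.

max


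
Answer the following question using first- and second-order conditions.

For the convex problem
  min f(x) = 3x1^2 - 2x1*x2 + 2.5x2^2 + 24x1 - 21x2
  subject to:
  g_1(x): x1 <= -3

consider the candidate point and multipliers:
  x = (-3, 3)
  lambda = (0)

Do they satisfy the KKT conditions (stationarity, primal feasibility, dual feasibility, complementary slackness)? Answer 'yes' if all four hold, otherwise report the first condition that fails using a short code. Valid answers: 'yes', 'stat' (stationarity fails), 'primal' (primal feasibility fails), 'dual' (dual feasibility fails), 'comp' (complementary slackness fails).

Gradient of f: grad f(x) = Q x + c = (0, 0)
Constraint values g_i(x) = a_i^T x - b_i:
  g_1((-3, 3)) = 0
Stationarity residual: grad f(x) + sum_i lambda_i a_i = (0, 0)
  -> stationarity OK
Primal feasibility (all g_i <= 0): OK
Dual feasibility (all lambda_i >= 0): OK
Complementary slackness (lambda_i * g_i(x) = 0 for all i): OK

Verdict: yes, KKT holds.

yes


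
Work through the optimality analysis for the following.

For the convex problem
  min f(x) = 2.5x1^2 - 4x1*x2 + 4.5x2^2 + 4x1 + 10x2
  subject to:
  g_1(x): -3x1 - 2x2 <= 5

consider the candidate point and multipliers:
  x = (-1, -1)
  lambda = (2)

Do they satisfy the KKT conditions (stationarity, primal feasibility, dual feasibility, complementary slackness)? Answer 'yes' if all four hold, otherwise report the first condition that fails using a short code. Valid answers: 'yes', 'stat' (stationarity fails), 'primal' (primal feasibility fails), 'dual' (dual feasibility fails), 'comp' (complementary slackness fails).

Gradient of f: grad f(x) = Q x + c = (3, 5)
Constraint values g_i(x) = a_i^T x - b_i:
  g_1((-1, -1)) = 0
Stationarity residual: grad f(x) + sum_i lambda_i a_i = (-3, 1)
  -> stationarity FAILS
Primal feasibility (all g_i <= 0): OK
Dual feasibility (all lambda_i >= 0): OK
Complementary slackness (lambda_i * g_i(x) = 0 for all i): OK

Verdict: the first failing condition is stationarity -> stat.

stat


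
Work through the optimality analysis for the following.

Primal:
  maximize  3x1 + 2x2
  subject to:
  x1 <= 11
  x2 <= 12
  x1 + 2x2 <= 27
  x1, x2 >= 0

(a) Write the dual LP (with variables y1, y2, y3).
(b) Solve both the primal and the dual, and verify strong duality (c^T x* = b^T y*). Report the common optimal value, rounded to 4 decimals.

The standard primal-dual pair for 'max c^T x s.t. A x <= b, x >= 0' is:
  Dual:  min b^T y  s.t.  A^T y >= c,  y >= 0.

So the dual LP is:
  minimize  11y1 + 12y2 + 27y3
  subject to:
    y1 + y3 >= 3
    y2 + 2y3 >= 2
    y1, y2, y3 >= 0

Solving the primal: x* = (11, 8).
  primal value c^T x* = 49.
Solving the dual: y* = (2, 0, 1).
  dual value b^T y* = 49.
Strong duality: c^T x* = b^T y*. Confirmed.

49


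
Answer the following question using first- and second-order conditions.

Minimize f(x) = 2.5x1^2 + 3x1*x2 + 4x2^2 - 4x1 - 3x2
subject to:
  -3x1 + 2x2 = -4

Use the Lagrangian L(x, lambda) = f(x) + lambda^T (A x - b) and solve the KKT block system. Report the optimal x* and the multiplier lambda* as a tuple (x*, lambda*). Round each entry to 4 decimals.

Form the Lagrangian:
  L(x, lambda) = (1/2) x^T Q x + c^T x + lambda^T (A x - b)
Stationarity (grad_x L = 0): Q x + c + A^T lambda = 0.
Primal feasibility: A x = b.

This gives the KKT block system:
  [ Q   A^T ] [ x     ]   [-c ]
  [ A    0  ] [ lambda ] = [ b ]

Solving the linear system:
  x*      = (1.2031, -0.1953)
  lambda* = (0.4766)
  f(x*)   = -1.1602

x* = (1.2031, -0.1953), lambda* = (0.4766)


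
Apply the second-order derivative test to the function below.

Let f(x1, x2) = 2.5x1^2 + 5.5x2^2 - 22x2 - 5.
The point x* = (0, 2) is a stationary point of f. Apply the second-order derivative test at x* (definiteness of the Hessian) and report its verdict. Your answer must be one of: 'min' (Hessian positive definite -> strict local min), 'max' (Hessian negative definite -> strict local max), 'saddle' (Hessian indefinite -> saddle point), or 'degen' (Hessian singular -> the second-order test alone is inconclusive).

Compute the Hessian H = grad^2 f:
  H = [[5, 0], [0, 11]]
Verify stationarity: grad f(x*) = H x* + g = (0, 0).
Eigenvalues of H: 5, 11.
Both eigenvalues > 0, so H is positive definite -> x* is a strict local min.

min
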